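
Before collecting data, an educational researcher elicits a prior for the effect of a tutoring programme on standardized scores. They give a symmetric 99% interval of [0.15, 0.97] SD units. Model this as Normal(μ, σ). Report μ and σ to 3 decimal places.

A symmetric 99% interval runs μ ± z·σ with z = 2.576.
Half-width = 0.41, so σ = 0.41/2.576 = 0.159.
μ is the interval midpoint, 0.560.

μ = 0.560, σ = 0.159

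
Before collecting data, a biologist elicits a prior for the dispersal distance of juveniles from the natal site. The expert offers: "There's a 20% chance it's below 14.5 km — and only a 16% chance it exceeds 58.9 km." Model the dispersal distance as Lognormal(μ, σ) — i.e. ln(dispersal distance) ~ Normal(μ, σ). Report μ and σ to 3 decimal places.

μ ≈ 3.317, σ ≈ 0.763

If T ~ Lognormal(μ,σ) then ln T ~ Normal(μ,σ), so the p-quantile of ln T is μ + z_p·σ.
ln(14.5) = 2.674 and ln(58.9) = 4.076; z_{0.2} = -0.8416, z_{0.84} = 0.9945.
σ = (4.076 − 2.674)/(0.9945 − (-0.8416)) = 0.763.
μ = 2.674 − (-0.8416)·0.763 = 3.317.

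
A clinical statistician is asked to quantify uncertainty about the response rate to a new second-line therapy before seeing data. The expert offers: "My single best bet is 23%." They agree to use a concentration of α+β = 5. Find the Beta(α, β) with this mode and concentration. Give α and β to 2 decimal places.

For α,β > 1 the Beta mode is (α−1)/(α+β−2). With α+β = 5, the mode is (α−1)/3.
Set (α−1)/3 = 0.23 → α = 1 + 0.23·3 = 1.69.
β = 5 − α = 3.31.

α = 1.69, β = 3.31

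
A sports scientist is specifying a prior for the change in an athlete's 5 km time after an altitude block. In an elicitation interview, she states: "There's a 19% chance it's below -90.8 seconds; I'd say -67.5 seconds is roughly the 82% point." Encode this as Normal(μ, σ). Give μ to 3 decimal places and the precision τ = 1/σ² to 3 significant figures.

The p-quantile of Normal(μ,σ) is μ + z_p·σ, with z_{0.19} = -0.8779 and z_{0.82} = 0.9154.
Eliminate σ: μ = (z₂·x₁ − z₁·x₂)/(z₂ − z₁) = (0.9154·-90.8 − (-0.8779)·-67.5)/1.793 = -79.393.
Then σ = (x₂ − x₁)/(z₂ − z₁) = (-67.5 − -90.8)/1.793 = 12.993.
Precision τ = 1/σ² = 1/12.99² = 0.00592.

μ = -79.393, τ = 0.00592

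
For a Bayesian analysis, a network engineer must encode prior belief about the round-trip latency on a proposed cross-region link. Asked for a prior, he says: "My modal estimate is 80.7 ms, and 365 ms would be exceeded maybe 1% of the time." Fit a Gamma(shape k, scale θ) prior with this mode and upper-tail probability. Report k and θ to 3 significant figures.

Gamma(k,θ) with k>1 has mode (k−1)θ, so θ = 80.7/(k−1).
Need P(X < 365) = 0.99 with θ tied to k this way. Start at k = 2, θ = 80.7: P(X<365) ≈ 0.940.
Too low — raise k to concentrate. Iterating converges to k ≈ 2.77.
Then θ = 80.7/(2.77−1) ≈ 45.5.

k ≈ 2.77, θ ≈ 45.5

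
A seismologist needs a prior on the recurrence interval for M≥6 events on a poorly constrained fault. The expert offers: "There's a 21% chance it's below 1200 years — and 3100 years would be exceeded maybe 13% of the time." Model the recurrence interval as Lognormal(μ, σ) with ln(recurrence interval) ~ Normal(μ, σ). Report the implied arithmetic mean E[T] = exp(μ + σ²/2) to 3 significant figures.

If T ~ Lognormal(μ,σ) then ln T ~ Normal(μ,σ), so the p-quantile of ln T is μ + z_p·σ.
ln(1200) = 7.09 and ln(3100) = 8.039; z_{0.21} = -0.8064, z_{0.87} = 1.126.
σ = (8.039 − 7.09)/(1.126 − (-0.8064)) = 0.491.
μ = 7.09 − (-0.8064)·0.491 = 7.486.
E[T] = exp(μ + σ²/2) = exp(7.486 + 0.1206) = 2010 years.

E[T] ≈ 2010 years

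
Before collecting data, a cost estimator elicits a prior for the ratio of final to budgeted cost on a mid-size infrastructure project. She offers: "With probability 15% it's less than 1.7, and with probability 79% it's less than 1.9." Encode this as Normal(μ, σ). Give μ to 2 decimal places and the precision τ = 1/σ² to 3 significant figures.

μ = 1.81, τ = 84.9

For Normal(μ,σ), the p-quantile is μ + z_p·σ. Here z_{0.15} = -1.036, z_{0.79} = 0.8064.
So 1.7 = μ − 1.036σ and 1.9 = μ + 0.8064σ.
Subtracting: σ = (1.9 − 1.7)/(0.8064 − (-1.036)) = 0.11.
Then μ = 1.7 − (-1.036)·0.11 = 1.81.
Precision τ = 1/σ² = 1/0.1085² = 84.9.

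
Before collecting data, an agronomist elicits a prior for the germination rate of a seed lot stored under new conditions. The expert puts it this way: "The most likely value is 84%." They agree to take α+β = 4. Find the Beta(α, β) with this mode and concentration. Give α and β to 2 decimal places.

α = 2.68, β = 1.32

For α,β > 1 the Beta mode is (α−1)/(α+β−2). With α+β = 4, the mode is (α−1)/2.
Set (α−1)/2 = 0.84 → α = 1 + 0.84·2 = 2.68.
β = 4 − α = 1.32.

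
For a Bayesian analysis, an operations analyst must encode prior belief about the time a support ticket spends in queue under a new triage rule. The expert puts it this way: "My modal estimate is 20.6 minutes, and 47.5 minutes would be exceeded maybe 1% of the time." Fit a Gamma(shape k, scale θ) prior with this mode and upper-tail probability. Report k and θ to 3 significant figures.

Gamma(k,θ) with k>1 has mode (k−1)θ, so θ = 20.6/(k−1).
Need P(X < 47.5) = 0.99 with θ tied to k this way. Start at k = 2, θ = 20.6: P(X<47.5) ≈ 0.670.
Too low — raise k to concentrate. Iterating converges to k ≈ 7.84.
Then θ = 20.6/(7.84−1) ≈ 3.01.

k ≈ 7.84, θ ≈ 3.01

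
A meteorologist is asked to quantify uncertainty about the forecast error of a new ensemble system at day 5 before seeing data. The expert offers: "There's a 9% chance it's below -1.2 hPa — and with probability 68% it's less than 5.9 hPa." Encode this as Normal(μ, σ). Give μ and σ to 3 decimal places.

μ = 4.064, σ = 3.926

For Normal(μ,σ), the p-quantile is μ + z_p·σ. Here z_{0.09} = -1.341, z_{0.68} = 0.4677.
So -1.2 = μ − 1.341σ and 5.9 = μ + 0.4677σ.
Subtracting: σ = (5.9 − -1.2)/(0.4677 − (-1.341)) = 3.926.
Then μ = -1.2 − (-1.341)·3.926 = 4.064.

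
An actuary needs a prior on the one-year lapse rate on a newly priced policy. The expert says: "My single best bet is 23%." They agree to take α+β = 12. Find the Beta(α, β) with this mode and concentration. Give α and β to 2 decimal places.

α = 3.30, β = 8.70

For α,β > 1 the Beta mode is (α−1)/(α+β−2). With α+β = 12, the mode is (α−1)/10.
Set (α−1)/10 = 0.23 → α = 1 + 0.23·10 = 3.30.
β = 12 − α = 8.70.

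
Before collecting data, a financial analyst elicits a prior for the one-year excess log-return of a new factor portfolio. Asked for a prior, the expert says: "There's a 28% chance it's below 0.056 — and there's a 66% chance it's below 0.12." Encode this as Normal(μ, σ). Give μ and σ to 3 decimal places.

For Normal(μ,σ), the p-quantile is μ + z_p·σ. Here z_{0.28} = -0.5828, z_{0.66} = 0.4125.
So 0.056 = μ − 0.5828σ and 0.12 = μ + 0.4125σ.
Subtracting: σ = (0.12 − 0.056)/(0.4125 − (-0.5828)) = 0.064.
Then μ = 0.056 − (-0.5828)·0.064 = 0.093.

μ = 0.093, σ = 0.064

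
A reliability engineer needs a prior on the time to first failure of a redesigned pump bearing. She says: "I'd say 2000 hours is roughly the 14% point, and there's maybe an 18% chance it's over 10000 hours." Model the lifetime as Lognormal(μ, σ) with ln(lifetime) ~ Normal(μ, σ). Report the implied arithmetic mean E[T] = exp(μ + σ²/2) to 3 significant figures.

If T ~ Lognormal(μ,σ) then ln T ~ Normal(μ,σ), so the p-quantile of ln T is μ + z_p·σ.
ln(2000) = 7.601 and ln(10000) = 9.21; z_{0.14} = -1.08, z_{0.82} = 0.9154.
σ = (9.21 − 7.601)/(0.9154 − (-1.08)) = 0.806.
μ = 7.601 − (-1.08)·0.806 = 8.472.
E[T] = exp(μ + σ²/2) = exp(8.472 + 0.3252) = 6620 hours.

E[T] ≈ 6620 hours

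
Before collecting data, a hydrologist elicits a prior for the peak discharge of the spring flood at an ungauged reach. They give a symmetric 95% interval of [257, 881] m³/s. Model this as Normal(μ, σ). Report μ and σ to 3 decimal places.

μ = 569.000, σ = 159.187

A symmetric 95% interval runs μ ± z·σ with z = 1.96.
Half-width = 312, so σ = 312/1.96 = 159.187.
μ is the interval midpoint, 569.000.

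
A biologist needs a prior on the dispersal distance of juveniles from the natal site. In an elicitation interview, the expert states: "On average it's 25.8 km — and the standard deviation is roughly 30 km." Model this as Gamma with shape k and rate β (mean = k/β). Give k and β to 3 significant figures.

k ≈ 0.74, β ≈ 0.0287

For Gamma(k, rate β): mean = k/β, variance = k/β², so CV = 1/√k.
CV = SD/mean = 30/25.8 = 1.163, hence k = 1/CV² = 0.74.
Then β = k/mean = 0.74/25.8 = 0.0287.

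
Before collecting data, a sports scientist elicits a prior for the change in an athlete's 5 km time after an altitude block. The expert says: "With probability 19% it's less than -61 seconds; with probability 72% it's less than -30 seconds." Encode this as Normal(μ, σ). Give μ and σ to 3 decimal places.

μ = -42.369, σ = 21.222

For Normal(μ,σ), the p-quantile is μ + z_p·σ. Here z_{0.19} = -0.8779, z_{0.72} = 0.5828.
So -61 = μ − 0.8779σ and -30 = μ + 0.5828σ.
Subtracting: σ = (-30 − -61)/(0.5828 − (-0.8779)) = 21.222.
Then μ = -61 − (-0.8779)·21.222 = -42.369.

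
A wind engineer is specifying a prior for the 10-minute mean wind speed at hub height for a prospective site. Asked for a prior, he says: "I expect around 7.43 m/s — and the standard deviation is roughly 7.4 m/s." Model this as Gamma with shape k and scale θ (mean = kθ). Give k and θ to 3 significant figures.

k ≈ 1.01, θ ≈ 7.37

For Gamma(k, scale θ): mean = kθ, variance = kθ², so CV = 1/√k.
CV = SD/mean = 7.4/7.43 = 0.996, hence k = 1/CV² = 1.01.
Then θ = mean/k = 7.43/1.01 = 7.37.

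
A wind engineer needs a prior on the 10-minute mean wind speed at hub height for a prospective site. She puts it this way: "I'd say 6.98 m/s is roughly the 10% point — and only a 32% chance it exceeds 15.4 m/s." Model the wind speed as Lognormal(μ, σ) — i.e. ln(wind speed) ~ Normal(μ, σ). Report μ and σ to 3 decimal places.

If T ~ Lognormal(μ,σ) then ln T ~ Normal(μ,σ), so the p-quantile of ln T is μ + z_p·σ.
ln(6.98) = 1.943 and ln(15.4) = 2.734; z_{0.1} = -1.282, z_{0.68} = 0.4677.
σ = (2.734 − 1.943)/(0.4677 − (-1.282)) = 0.452.
μ = 1.943 − (-1.282)·0.452 = 2.523.

μ ≈ 2.523, σ ≈ 0.452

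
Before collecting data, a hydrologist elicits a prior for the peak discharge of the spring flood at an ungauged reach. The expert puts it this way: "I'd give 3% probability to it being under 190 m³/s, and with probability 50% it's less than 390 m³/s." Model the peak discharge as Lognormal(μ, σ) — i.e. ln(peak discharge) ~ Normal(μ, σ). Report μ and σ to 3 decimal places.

If T ~ Lognormal(μ,σ) then ln T ~ Normal(μ,σ), so the p-quantile of ln T is μ + z_p·σ.
ln(190) = 5.247 and ln(390) = 5.966; z_{0.03} = -1.881, z_{0.5} = 0.
σ = (5.966 − 5.247)/(0 − (-1.881)) = 0.382.
μ = 5.247 − (-1.881)·0.382 = 5.966.

μ ≈ 5.966, σ ≈ 0.382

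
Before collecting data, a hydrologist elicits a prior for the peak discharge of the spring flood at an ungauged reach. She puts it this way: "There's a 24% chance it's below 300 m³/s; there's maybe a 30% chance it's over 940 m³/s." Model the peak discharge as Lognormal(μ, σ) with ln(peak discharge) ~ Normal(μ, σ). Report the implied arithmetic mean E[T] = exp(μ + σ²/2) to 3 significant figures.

If T ~ Lognormal(μ,σ) then ln T ~ Normal(μ,σ), so the p-quantile of ln T is μ + z_p·σ.
ln(300) = 5.704 and ln(940) = 6.846; z_{0.24} = -0.7063, z_{0.7} = 0.5244.
σ = (6.846 − 5.704)/(0.5244 − (-0.7063)) = 0.928.
μ = 5.704 − (-0.7063)·0.928 = 6.359.
E[T] = exp(μ + σ²/2) = exp(6.359 + 0.4306) = 889 m³/s.

E[T] ≈ 889 m³/s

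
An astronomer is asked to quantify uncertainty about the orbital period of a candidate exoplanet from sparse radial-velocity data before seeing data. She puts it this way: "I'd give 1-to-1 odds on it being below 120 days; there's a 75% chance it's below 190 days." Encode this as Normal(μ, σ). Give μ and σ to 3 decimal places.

For Normal(μ,σ), the p-quantile is μ + z_p·σ. Here z_{0.5} = 0, z_{0.75} = 0.6745.
So 120 = μ + 0σ and 190 = μ + 0.6745σ.
Subtracting: σ = (190 − 120)/(0.6745 − (0)) = 103.782.
Then μ = 120 − (0)·103.782 = 120.000.

μ = 120.000, σ = 103.782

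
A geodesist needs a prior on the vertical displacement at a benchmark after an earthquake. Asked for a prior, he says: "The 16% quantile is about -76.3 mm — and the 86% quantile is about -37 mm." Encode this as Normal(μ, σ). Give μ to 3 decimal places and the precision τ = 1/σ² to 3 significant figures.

For Normal(μ,σ), the p-quantile is μ + z_p·σ. Here z_{0.16} = -0.9945, z_{0.86} = 1.08.
So -76.3 = μ − 0.9945σ and -37 = μ + 1.08σ.
Subtracting: σ = (-37 − -76.3)/(1.08 − (-0.9945)) = 18.942.
Then μ = -76.3 − (-0.9945)·18.942 = -57.463.
Precision τ = 1/σ² = 1/18.94² = 0.00279.

μ = -57.463, τ = 0.00279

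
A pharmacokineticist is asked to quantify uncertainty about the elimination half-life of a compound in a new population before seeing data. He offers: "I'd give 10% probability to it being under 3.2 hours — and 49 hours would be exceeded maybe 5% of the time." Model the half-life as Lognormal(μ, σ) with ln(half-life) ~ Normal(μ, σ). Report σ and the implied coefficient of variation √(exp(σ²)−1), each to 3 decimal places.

σ ≈ 0.932, CV ≈ 1.177

If T ~ Lognormal(μ,σ) then ln T ~ Normal(μ,σ), so the p-quantile of ln T is μ + z_p·σ.
ln(3.2) = 1.163 and ln(49) = 3.892; z_{0.1} = -1.282, z_{0.95} = 1.645.
σ = (3.892 − 1.163)/(1.645 − (-1.282)) = 0.932.
μ = 1.163 − (-1.282)·0.932 = 2.358.
CV = √(exp(σ²)−1) = √(exp(0.8694)−1) = 1.177.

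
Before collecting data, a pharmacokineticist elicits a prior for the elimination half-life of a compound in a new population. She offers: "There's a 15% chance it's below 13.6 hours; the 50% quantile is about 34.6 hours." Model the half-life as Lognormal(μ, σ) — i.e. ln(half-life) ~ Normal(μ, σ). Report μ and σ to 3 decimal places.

If T ~ Lognormal(μ,σ) then ln T ~ Normal(μ,σ), so the p-quantile of ln T is μ + z_p·σ.
ln(13.6) = 2.61 and ln(34.6) = 3.544; z_{0.15} = -1.036, z_{0.5} = 0.
σ = (3.544 − 2.61)/(0 − (-1.036)) = 0.901.
μ = 2.61 − (-1.036)·0.901 = 3.544.

μ ≈ 3.544, σ ≈ 0.901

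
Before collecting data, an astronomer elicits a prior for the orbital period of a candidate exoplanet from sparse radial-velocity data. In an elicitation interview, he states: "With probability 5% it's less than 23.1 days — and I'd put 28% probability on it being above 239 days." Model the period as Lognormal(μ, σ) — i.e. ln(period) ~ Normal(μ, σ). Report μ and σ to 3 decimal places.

If T ~ Lognormal(μ,σ) then ln T ~ Normal(μ,σ), so the p-quantile of ln T is μ + z_p·σ.
ln(23.1) = 3.14 and ln(239) = 5.476; z_{0.05} = -1.645, z_{0.72} = 0.5828.
σ = (5.476 − 3.14)/(0.5828 − (-1.645)) = 1.049.
μ = 3.14 − (-1.645)·1.049 = 4.865.

μ ≈ 4.865, σ ≈ 1.049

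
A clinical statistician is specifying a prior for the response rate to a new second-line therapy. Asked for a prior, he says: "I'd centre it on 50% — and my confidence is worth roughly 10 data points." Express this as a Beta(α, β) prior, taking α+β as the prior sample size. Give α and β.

Under the effective-sample-size interpretation, Beta(α, β) has prior mean α/(α+β) and prior sample size α+β.
So α+β = 10 and α/(α+β) = 0.5, giving α = 0.5·10 = 5 and β = 10 − 5 = 5.

α = 5, β = 5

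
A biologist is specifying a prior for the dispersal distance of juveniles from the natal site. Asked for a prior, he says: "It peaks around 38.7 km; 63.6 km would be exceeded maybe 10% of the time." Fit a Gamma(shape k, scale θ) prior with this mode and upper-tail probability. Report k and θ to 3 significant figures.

Gamma(k,θ) with k>1 has mode (k−1)θ, so θ = 38.7/(k−1).
Need P(X < 63.6) = 0.9 with θ tied to k this way. Start at k = 2, θ = 38.7: P(X<63.6) ≈ 0.489.
Too low — raise k to concentrate. Iterating converges to k ≈ 8.64.
Then θ = 38.7/(8.64−1) ≈ 5.07.

k ≈ 8.64, θ ≈ 5.07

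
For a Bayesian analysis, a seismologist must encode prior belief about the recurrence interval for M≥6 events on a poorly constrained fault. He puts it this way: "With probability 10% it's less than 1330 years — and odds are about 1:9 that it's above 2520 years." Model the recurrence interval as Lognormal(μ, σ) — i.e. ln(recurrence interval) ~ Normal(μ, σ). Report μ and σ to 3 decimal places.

μ ≈ 7.512, σ ≈ 0.249

If T ~ Lognormal(μ,σ) then ln T ~ Normal(μ,σ), so the p-quantile of ln T is μ + z_p·σ.
ln(1330) = 7.193 and ln(2520) = 7.832; z_{0.1} = -1.282, z_{0.9} = 1.282.
σ = (7.832 − 7.193)/(1.282 − (-1.282)) = 0.249.
μ = 7.193 − (-1.282)·0.249 = 7.512.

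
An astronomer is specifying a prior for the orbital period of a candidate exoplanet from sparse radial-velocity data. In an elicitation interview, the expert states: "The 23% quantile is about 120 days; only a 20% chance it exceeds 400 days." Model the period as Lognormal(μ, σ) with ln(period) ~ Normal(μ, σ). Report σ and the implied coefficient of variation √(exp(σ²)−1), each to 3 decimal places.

If T ~ Lognormal(μ,σ) then ln T ~ Normal(μ,σ), so the p-quantile of ln T is μ + z_p·σ.
ln(120) = 4.787 and ln(400) = 5.991; z_{0.23} = -0.7388, z_{0.8} = 0.8416.
σ = (5.991 − 4.787)/(0.8416 − (-0.7388)) = 0.762.
μ = 4.787 − (-0.7388)·0.762 = 5.350.
CV = √(exp(σ²)−1) = √(exp(0.5803)−1) = 0.887.

σ ≈ 0.762, CV ≈ 0.887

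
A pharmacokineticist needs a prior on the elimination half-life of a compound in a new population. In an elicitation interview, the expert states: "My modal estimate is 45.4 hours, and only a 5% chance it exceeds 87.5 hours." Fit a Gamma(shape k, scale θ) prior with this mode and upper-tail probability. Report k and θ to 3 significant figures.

k ≈ 7.45, θ ≈ 7.04

Gamma(k,θ) with k>1 has mode (k−1)θ, so θ = 45.4/(k−1).
Need P(X < 87.5) = 0.95 with θ tied to k this way. Start at k = 2, θ = 45.4: P(X<87.5) ≈ 0.574.
Too low — raise k to concentrate. Iterating converges to k ≈ 7.45.
Then θ = 45.4/(7.45−1) ≈ 7.04.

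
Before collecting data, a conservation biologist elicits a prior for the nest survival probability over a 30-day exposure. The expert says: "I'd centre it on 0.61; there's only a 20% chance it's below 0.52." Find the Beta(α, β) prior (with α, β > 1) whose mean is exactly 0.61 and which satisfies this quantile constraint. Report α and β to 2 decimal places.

α ≈ 12.46, β ≈ 7.96

With mean 0.61 fixed, write α = 0.61s, β = 0.39s where s = α+β.
Need P(θ < 0.52) = 0.2 under Beta(0.61s, 0.39s). Normal approximation: (q−m)/√(m(1−m)/s) ≈ z_{0.2} = -0.842, so s ≈ 0.61·0.39·(-0.842)²/(0.52−0.61)² = 20.8.
At s = 20.8: P(θ<0.52) ≈ 0.198. Adjusting to match 0.2 gives s ≈ 20.42.
So α = 0.61·20.42 ≈ 12.46, β = 0.39·20.42 ≈ 7.96.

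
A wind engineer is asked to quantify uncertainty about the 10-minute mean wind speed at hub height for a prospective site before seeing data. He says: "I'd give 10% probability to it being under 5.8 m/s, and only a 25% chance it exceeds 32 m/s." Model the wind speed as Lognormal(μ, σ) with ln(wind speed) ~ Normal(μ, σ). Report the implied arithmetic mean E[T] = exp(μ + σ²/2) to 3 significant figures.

E[T] ≈ 26 m/s

If T ~ Lognormal(μ,σ) then ln T ~ Normal(μ,σ), so the p-quantile of ln T is μ + z_p·σ.
ln(5.8) = 1.758 and ln(32) = 3.466; z_{0.1} = -1.282, z_{0.75} = 0.6745.
σ = (3.466 − 1.758)/(0.6745 − (-1.282)) = 0.873.
μ = 1.758 − (-1.282)·0.873 = 2.877.
E[T] = exp(μ + σ²/2) = exp(2.877 + 0.3812) = 26 m/s.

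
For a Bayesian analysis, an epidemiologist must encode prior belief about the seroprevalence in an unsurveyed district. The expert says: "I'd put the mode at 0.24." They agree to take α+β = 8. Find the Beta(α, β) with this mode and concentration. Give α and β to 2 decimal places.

α = 2.44, β = 5.56

For α,β > 1 the Beta mode is (α−1)/(α+β−2). With α+β = 8, the mode is (α−1)/6.
Set (α−1)/6 = 0.24 → α = 1 + 0.24·6 = 2.44.
β = 8 − α = 5.56.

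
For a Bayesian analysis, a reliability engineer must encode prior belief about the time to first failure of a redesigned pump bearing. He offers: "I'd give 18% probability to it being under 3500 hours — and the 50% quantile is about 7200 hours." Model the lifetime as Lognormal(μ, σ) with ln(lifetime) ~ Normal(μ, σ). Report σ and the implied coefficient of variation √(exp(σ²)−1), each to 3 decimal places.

If T ~ Lognormal(μ,σ) then ln T ~ Normal(μ,σ), so the p-quantile of ln T is μ + z_p·σ.
ln(3500) = 8.161 and ln(7200) = 8.882; z_{0.18} = -0.9154, z_{0.5} = 0.
σ = (8.882 − 8.161)/(0 − (-0.9154)) = 0.788.
μ = 8.161 − (-0.9154)·0.788 = 8.882.
CV = √(exp(σ²)−1) = √(exp(0.6210)−1) = 0.928.

σ ≈ 0.788, CV ≈ 0.928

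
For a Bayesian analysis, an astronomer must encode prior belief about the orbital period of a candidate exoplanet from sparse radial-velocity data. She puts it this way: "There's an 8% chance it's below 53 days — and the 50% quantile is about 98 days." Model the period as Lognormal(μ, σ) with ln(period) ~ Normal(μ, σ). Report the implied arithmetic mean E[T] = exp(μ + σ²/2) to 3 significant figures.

If T ~ Lognormal(μ,σ) then ln T ~ Normal(μ,σ), so the p-quantile of ln T is μ + z_p·σ.
ln(53) = 3.97 and ln(98) = 4.585; z_{0.08} = -1.405, z_{0.5} = 0.
σ = (4.585 − 3.97)/(0 − (-1.405)) = 0.437.
μ = 3.97 − (-1.405)·0.437 = 4.585.
E[T] = exp(μ + σ²/2) = exp(4.585 + 0.0957) = 108 days.

E[T] ≈ 108 days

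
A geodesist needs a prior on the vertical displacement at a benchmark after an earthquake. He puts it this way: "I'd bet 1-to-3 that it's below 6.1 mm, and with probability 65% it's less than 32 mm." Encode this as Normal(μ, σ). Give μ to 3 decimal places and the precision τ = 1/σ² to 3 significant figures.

μ = 22.583, τ = 0.00167

The p-quantile of Normal(μ,σ) is μ + z_p·σ, with z_{0.25} = -0.6745 and z_{0.65} = 0.3853.
Eliminate σ: μ = (z₂·x₁ − z₁·x₂)/(z₂ − z₁) = (0.3853·6.1 − (-0.6745)·32)/1.06 = 22.583.
Then σ = (x₂ − x₁)/(z₂ − z₁) = (32 − 6.1)/1.06 = 24.438.
Precision τ = 1/σ² = 1/24.44² = 0.00167.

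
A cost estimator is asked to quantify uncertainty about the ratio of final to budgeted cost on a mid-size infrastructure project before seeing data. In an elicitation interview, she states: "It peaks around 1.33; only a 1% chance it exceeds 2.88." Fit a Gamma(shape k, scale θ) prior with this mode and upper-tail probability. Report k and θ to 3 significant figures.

k ≈ 9.1, θ ≈ 0.164

Gamma(k,θ) with k>1 has mode (k−1)θ, so θ = 1.33/(k−1).
Need P(X < 2.88) = 0.99 with θ tied to k this way. Start at k = 2, θ = 1.33: P(X<2.88) ≈ 0.637.
Too low — raise k to concentrate. Iterating converges to k ≈ 9.1.
Then θ = 1.33/(9.1−1) ≈ 0.164.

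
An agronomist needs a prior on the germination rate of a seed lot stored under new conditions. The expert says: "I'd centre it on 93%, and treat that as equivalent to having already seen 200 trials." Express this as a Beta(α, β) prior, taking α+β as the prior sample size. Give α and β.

α = 186, β = 14

Under the effective-sample-size interpretation, Beta(α, β) has prior mean α/(α+β) and prior sample size α+β.
So α+β = 200 and α/(α+β) = 0.93, giving α = 0.93·200 = 186 and β = 200 − 186 = 14.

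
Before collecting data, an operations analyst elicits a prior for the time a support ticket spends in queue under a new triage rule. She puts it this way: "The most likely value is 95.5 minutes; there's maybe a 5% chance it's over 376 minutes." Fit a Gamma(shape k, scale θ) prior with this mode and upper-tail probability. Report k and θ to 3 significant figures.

k ≈ 2.34, θ ≈ 71

Gamma(k,θ) with k>1 has mode (k−1)θ, so θ = 95.5/(k−1).
Need P(X < 376) = 0.95 with θ tied to k this way. Start at k = 2, θ = 95.5: P(X<376) ≈ 0.904.
Too low — raise k to concentrate. Iterating converges to k ≈ 2.34.
Then θ = 95.5/(2.34−1) ≈ 71.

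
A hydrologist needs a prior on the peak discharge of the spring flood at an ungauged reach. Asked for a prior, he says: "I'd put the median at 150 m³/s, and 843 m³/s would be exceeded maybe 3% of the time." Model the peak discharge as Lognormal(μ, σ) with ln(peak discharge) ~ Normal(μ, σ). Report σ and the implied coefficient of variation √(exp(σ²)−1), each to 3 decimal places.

If T ~ Lognormal(μ,σ) then ln T ~ Normal(μ,σ), so the p-quantile of ln T is μ + z_p·σ.
ln(150) = 5.011 and ln(843) = 6.737; z_{0.5} = 0, z_{0.97} = 1.881.
σ = (6.737 − 5.011)/(1.881 − (0)) = 0.918.
μ = 5.011 − (0)·0.918 = 5.011.
CV = √(exp(σ²)−1) = √(exp(0.8425)−1) = 1.150.

σ ≈ 0.918, CV ≈ 1.150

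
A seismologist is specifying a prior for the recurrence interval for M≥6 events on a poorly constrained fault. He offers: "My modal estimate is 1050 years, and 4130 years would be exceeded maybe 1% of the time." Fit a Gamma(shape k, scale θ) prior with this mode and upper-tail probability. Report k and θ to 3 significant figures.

k ≈ 3.24, θ ≈ 469

Gamma(k,θ) with k>1 has mode (k−1)θ, so θ = 1050/(k−1).
Need P(X < 4130) = 0.99 with θ tied to k this way. Start at k = 2, θ = 1050: P(X<4130) ≈ 0.903.
Too low — raise k to concentrate. Iterating converges to k ≈ 3.24.
Then θ = 1050/(3.24−1) ≈ 469.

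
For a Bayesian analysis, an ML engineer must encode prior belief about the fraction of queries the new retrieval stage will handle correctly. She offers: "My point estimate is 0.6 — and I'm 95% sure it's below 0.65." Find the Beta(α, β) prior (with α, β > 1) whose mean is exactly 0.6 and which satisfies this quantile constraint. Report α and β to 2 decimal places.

α ≈ 152.55, β ≈ 101.70

With mean 0.6 fixed, write α = 0.6s, β = 0.4s where s = α+β.
Need P(θ < 0.65) = 0.95 under Beta(0.6s, 0.4s). Normal approximation: (q−m)/√(m(1−m)/s) ≈ z_{0.95} = 1.64, so s ≈ 0.6·0.4·(1.64)²/(0.65−0.6)² = 259.7.
At s = 259.7: P(θ<0.65) ≈ 0.952. Adjusting to match 0.95 gives s ≈ 254.24.
So α = 0.6·254.24 ≈ 152.55, β = 0.4·254.24 ≈ 101.70.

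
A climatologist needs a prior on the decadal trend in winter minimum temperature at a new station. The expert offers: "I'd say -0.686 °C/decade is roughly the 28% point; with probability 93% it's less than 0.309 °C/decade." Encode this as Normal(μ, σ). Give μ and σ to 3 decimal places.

The p-quantile of Normal(μ,σ) is μ + z_p·σ, with z_{0.28} = -0.5828 and z_{0.93} = 1.476.
Eliminate σ: μ = (z₂·x₁ − z₁·x₂)/(z₂ − z₁) = (1.476·-0.686 − (-0.5828)·0.309)/2.059 = -0.404.
Then σ = (x₂ − x₁)/(z₂ − z₁) = (0.309 − -0.686)/2.059 = 0.483.

μ = -0.404, σ = 0.483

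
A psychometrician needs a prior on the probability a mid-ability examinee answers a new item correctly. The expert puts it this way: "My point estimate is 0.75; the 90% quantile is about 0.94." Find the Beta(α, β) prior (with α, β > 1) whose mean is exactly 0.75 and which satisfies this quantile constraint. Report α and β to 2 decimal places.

With mean 0.75 fixed, write α = 0.75s, β = 0.25s where s = α+β.
Need P(θ < 0.94) = 0.9 under Beta(0.75s, 0.25s). Normal approximation: (q−m)/√(m(1−m)/s) ≈ z_{0.9} = 1.28, so s ≈ 0.75·0.25·(1.28)²/(0.94−0.75)² = 8.5.
At s = 8.5: P(θ<0.94) ≈ 0.945. Adjusting to match 0.9 gives s ≈ 6.02.
So α = 0.75·6.02 ≈ 4.51, β = 0.25·6.02 ≈ 1.50.

α ≈ 4.51, β ≈ 1.50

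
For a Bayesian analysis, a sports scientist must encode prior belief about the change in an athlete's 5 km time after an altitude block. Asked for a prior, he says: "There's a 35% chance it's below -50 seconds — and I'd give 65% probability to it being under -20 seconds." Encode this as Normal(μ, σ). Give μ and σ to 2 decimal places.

For Normal(μ,σ), the p-quantile is μ + z_p·σ. Here z_{0.35} = -0.3853, z_{0.65} = 0.3853.
So -50 = μ − 0.3853σ and -20 = μ + 0.3853σ.
Subtracting: σ = (-20 − -50)/(0.3853 − (-0.3853)) = 38.93.
Then μ = -50 − (-0.3853)·38.93 = -35.00.

μ = -35.00, σ = 38.93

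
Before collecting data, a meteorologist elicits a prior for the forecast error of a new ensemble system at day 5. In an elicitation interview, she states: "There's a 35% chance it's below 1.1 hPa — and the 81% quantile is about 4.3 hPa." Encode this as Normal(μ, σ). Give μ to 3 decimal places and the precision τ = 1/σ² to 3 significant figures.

μ = 2.076, τ = 0.156

For Normal(μ,σ), the p-quantile is μ + z_p·σ. Here z_{0.35} = -0.3853, z_{0.81} = 0.8779.
So 1.1 = μ − 0.3853σ and 4.3 = μ + 0.8779σ.
Subtracting: σ = (4.3 − 1.1)/(0.8779 − (-0.3853)) = 2.533.
Then μ = 1.1 − (-0.3853)·2.533 = 2.076.
Precision τ = 1/σ² = 1/2.533² = 0.156.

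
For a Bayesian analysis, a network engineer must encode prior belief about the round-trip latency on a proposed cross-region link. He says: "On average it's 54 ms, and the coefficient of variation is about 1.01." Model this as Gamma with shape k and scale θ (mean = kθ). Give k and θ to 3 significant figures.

For Gamma(k, scale θ): mean = kθ, variance = kθ², so CV = 1/√k.
CV = 1.01, hence k = 1/CV² = 0.98.
Then θ = mean/k = 54/0.98 = 55.1.

k ≈ 0.98, θ ≈ 55.1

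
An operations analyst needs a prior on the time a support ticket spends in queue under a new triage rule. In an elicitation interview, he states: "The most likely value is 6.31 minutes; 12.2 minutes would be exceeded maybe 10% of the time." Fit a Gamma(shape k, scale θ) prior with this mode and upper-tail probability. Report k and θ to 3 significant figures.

k ≈ 5.4, θ ≈ 1.43

Gamma(k,θ) with k>1 has mode (k−1)θ, so θ = 6.31/(k−1).
Need P(X < 12.2) = 0.9 with θ tied to k this way. Start at k = 2, θ = 6.31: P(X<12.2) ≈ 0.576.
Too low — raise k to concentrate. Iterating converges to k ≈ 5.4.
Then θ = 6.31/(5.4−1) ≈ 1.43.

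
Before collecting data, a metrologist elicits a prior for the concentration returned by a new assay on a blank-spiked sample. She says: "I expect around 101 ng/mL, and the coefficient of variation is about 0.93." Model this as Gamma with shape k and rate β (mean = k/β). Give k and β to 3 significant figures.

k ≈ 1.16, β ≈ 0.0114

For Gamma(k, rate β): mean = k/β, variance = k/β², so CV = 1/√k.
CV = 0.93, hence k = 1/CV² = 1.16.
Then β = k/mean = 1.16/101 = 0.0114.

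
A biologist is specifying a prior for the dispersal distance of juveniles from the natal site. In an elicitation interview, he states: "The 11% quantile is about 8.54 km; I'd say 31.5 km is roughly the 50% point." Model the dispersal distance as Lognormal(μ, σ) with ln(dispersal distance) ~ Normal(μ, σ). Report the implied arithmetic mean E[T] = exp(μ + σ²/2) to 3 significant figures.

If T ~ Lognormal(μ,σ) then ln T ~ Normal(μ,σ), so the p-quantile of ln T is μ + z_p·σ.
ln(8.54) = 2.145 and ln(31.5) = 3.45; z_{0.11} = -1.227, z_{0.5} = 0.
σ = (3.45 − 2.145)/(0 − (-1.227)) = 1.064.
μ = 2.145 − (-1.227)·1.064 = 3.450.
E[T] = exp(μ + σ²/2) = exp(3.450 + 0.5662) = 55.5 km.

E[T] ≈ 55.5 km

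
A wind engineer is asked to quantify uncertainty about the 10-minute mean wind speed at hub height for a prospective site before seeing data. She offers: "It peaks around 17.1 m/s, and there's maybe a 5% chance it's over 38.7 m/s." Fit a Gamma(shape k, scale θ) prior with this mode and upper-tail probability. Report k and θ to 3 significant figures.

k ≈ 5.11, θ ≈ 4.16

Gamma(k,θ) with k>1 has mode (k−1)θ, so θ = 17.1/(k−1).
Need P(X < 38.7) = 0.95 with θ tied to k this way. Start at k = 2, θ = 17.1: P(X<38.7) ≈ 0.661.
Too low — raise k to concentrate. Iterating converges to k ≈ 5.11.
Then θ = 17.1/(5.11−1) ≈ 4.16.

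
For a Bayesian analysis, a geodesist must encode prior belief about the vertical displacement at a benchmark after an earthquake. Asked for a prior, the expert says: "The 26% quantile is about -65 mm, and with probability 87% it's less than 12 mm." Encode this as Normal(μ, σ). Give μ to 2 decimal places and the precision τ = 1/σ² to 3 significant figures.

μ = -37.01, τ = 0.000528

For Normal(μ,σ), the p-quantile is μ + z_p·σ. Here z_{0.26} = -0.6433, z_{0.87} = 1.126.
So -65 = μ − 0.6433σ and 12 = μ + 1.126σ.
Subtracting: σ = (12 − -65)/(1.126 − (-0.6433)) = 43.51.
Then μ = -65 − (-0.6433)·43.51 = -37.01.
Precision τ = 1/σ² = 1/43.51² = 0.000528.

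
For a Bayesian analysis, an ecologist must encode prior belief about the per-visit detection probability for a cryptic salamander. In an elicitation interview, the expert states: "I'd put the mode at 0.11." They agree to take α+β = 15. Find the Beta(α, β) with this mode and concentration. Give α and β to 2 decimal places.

For α,β > 1 the Beta mode is (α−1)/(α+β−2). With α+β = 15, the mode is (α−1)/13.
Set (α−1)/13 = 0.11 → α = 1 + 0.11·13 = 2.43.
β = 15 − α = 12.57.

α = 2.43, β = 12.57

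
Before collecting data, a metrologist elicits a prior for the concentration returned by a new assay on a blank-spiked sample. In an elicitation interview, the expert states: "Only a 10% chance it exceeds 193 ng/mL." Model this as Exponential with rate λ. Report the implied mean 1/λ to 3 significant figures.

P(T > 193.0) = e^(−λ·193.0) = 0.1, so λ = −ln(0.1)/193.0 = 0.0119.
Mean = 1/λ = 83.8 ng/mL.

mean ≈ 83.8 ng/mL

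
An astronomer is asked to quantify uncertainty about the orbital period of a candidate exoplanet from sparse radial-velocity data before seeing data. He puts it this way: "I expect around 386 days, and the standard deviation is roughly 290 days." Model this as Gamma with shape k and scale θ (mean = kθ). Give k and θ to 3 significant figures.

For Gamma(k, scale θ): mean = kθ, variance = kθ², so CV = 1/√k.
CV = SD/mean = 290/386 = 0.7513, hence k = 1/CV² = 1.77.
Then θ = mean/k = 386/1.77 = 218.

k ≈ 1.77, θ ≈ 218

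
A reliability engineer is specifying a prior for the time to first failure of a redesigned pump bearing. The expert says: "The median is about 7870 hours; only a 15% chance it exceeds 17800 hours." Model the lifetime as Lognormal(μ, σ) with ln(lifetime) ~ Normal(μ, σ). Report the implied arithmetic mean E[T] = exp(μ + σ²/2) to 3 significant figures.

If T ~ Lognormal(μ,σ) then ln T ~ Normal(μ,σ), so the p-quantile of ln T is μ + z_p·σ.
ln(7870) = 8.971 and ln(17800) = 9.787; z_{0.5} = 0, z_{0.85} = 1.036.
σ = (9.787 − 8.971)/(1.036 − (0)) = 0.787.
μ = 8.971 − (0)·0.787 = 8.971.
E[T] = exp(μ + σ²/2) = exp(8.971 + 0.3100) = 10700 hours.

E[T] ≈ 10700 hours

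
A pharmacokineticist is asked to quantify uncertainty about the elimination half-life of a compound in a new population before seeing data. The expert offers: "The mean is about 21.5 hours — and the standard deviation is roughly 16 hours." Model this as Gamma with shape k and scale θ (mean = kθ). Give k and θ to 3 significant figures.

k ≈ 1.81, θ ≈ 11.9

For Gamma(k, scale θ): mean = kθ, variance = kθ², so CV = 1/√k.
CV = SD/mean = 16/21.5 = 0.7442, hence k = 1/CV² = 1.81.
Then θ = mean/k = 21.5/1.81 = 11.9.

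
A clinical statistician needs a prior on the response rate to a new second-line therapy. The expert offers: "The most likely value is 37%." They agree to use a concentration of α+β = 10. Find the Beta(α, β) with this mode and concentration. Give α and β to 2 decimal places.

α = 3.96, β = 6.04

For α,β > 1 the Beta mode is (α−1)/(α+β−2). With α+β = 10, the mode is (α−1)/8.
Set (α−1)/8 = 0.37 → α = 1 + 0.37·8 = 3.96.
β = 10 − α = 6.04.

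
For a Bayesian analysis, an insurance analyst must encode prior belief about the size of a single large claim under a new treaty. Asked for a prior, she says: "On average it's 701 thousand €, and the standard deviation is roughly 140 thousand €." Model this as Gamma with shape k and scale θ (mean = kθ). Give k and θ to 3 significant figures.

k ≈ 25.1, θ ≈ 28

For Gamma(k, scale θ): mean = kθ, variance = kθ², so CV = 1/√k.
CV = SD/mean = 140/701 = 0.1997, hence k = 1/CV² = 25.1.
Then θ = mean/k = 701/25.1 = 28.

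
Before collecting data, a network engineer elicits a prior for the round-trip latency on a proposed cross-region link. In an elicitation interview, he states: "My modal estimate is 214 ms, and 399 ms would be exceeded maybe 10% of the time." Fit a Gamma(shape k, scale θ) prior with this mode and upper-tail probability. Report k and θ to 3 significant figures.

k ≈ 5.92, θ ≈ 43.5

Gamma(k,θ) with k>1 has mode (k−1)θ, so θ = 214/(k−1).
Need P(X < 399) = 0.9 with θ tied to k this way. Start at k = 2, θ = 214: P(X<399) ≈ 0.556.
Too low — raise k to concentrate. Iterating converges to k ≈ 5.92.
Then θ = 214/(5.92−1) ≈ 43.5.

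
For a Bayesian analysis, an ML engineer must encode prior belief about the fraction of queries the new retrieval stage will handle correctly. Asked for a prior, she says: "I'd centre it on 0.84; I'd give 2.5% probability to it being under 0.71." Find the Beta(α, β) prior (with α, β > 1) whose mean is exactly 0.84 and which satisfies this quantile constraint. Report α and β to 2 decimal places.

With mean 0.84 fixed, write α = 0.84s, β = 0.16s where s = α+β.
Need P(θ < 0.71) = 0.025 under Beta(0.84s, 0.16s). Normal approximation: (q−m)/√(m(1−m)/s) ≈ z_{0.025} = -1.96, so s ≈ 0.84·0.16·(-1.96)²/(0.71−0.84)² = 30.5.
At s = 30.5: P(θ<0.71) ≈ 0.038. Adjusting to match 0.025 gives s ≈ 38.21.
So α = 0.84·38.21 ≈ 32.09, β = 0.16·38.21 ≈ 6.11.

α ≈ 32.09, β ≈ 6.11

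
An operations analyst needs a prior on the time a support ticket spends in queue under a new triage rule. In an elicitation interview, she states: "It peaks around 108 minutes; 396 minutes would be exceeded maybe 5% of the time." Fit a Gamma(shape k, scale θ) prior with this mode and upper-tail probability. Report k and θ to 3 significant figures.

k ≈ 2.52, θ ≈ 71.2

Gamma(k,θ) with k>1 has mode (k−1)θ, so θ = 108/(k−1).
Need P(X < 396) = 0.95 with θ tied to k this way. Start at k = 2, θ = 108: P(X<396) ≈ 0.881.
Too low — raise k to concentrate. Iterating converges to k ≈ 2.52.
Then θ = 108/(2.52−1) ≈ 71.2.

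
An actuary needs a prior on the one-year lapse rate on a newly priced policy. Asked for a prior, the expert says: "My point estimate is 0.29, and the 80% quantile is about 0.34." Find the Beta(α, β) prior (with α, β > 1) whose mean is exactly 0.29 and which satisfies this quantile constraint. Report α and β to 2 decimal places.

With mean 0.29 fixed, write α = 0.29s, β = 0.71s where s = α+β.
Need P(θ < 0.34) = 0.8 under Beta(0.29s, 0.71s). Normal approximation: (q−m)/√(m(1−m)/s) ≈ z_{0.8} = 0.842, so s ≈ 0.29·0.71·(0.842)²/(0.34−0.29)² = 58.3.
At s = 58.3: P(θ<0.34) ≈ 0.803. Adjusting to match 0.8 gives s ≈ 56.57.
So α = 0.29·56.57 ≈ 16.40, β = 0.71·56.57 ≈ 40.16.

α ≈ 16.40, β ≈ 40.16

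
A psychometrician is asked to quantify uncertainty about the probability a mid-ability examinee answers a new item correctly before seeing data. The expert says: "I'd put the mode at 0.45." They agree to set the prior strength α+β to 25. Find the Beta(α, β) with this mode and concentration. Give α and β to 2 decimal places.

α = 11.35, β = 13.65

For α,β > 1 the Beta mode is (α−1)/(α+β−2). With α+β = 25, the mode is (α−1)/23.
Set (α−1)/23 = 0.45 → α = 1 + 0.45·23 = 11.35.
β = 25 − α = 13.65.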